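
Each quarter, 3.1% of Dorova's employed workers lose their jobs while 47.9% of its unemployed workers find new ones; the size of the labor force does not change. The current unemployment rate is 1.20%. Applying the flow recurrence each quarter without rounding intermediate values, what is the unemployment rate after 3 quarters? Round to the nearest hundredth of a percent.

With a fixed labor force, u_{t+1} = u_t + s·(1−u_t) − f·u_t = u_t·(1−s−f) + s.
Here 1−s−f = 0.490 and s = 0.031.
u_1 = 0.012000 × 0.490 + 0.031 = 0.036880.
u_2 = 0.036880 × 0.490 + 0.031 = 0.049071.
u_3 = 0.049071 × 0.490 + 0.031 = 0.055045.

Unemployment rate after three quarters ≈ 5.50%.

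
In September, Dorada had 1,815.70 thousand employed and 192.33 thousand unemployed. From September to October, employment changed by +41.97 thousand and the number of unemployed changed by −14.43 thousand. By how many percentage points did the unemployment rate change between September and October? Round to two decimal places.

September: labor force = 1,815.70 + 192.33 = 2,008.03; u = 192.33/2,008.03 = 9.58%.
October: labor force = 1,857.67 + 177.90 = 2,035.57; u = 177.90/2,035.57 = 8.74%.
Change = 8.74% − 9.58% = −0.84 pp.

The unemployment rate changed by −0.84 percentage points.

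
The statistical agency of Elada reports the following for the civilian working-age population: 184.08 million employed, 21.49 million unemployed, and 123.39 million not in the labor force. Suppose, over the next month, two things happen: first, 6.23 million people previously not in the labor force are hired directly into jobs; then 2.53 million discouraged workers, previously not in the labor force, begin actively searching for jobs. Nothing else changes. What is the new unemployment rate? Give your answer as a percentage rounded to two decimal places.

New unemployment rate ≈ 11.21%.

Initially, labor force = 184.08 + 21.49 = 205.57 million, so u = 21.49/205.57 = 10.45%.
After the first change, employed and labor force both rise by 6.23; unemployed unchanged → E = 190.31, U = 21.49, labor force = 211.80 million.
After the second change, unemployed and labor force both rise by 2.53 → E = 190.31, U = 24.02, labor force = 214.33 million.
New unemployment rate = 24.02 / 214.33 = 11.21%.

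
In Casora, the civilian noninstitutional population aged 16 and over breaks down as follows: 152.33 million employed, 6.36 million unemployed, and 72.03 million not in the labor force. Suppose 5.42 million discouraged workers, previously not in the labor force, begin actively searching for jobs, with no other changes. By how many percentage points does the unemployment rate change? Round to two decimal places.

The unemployment rate changes by +3.17 percentage points.

Initially, labor force = 152.33 + 6.36 = 158.69 million, so u = 6.36/158.69 = 4.01%.
After the change, unemployed and labor force both rise by 5.42 → E = 152.33, U = 11.78, labor force = 164.11 million.
New unemployment rate = 11.78 / 164.11 = 7.18%.
Change = 7.18% − 4.01% = +3.17 percentage points.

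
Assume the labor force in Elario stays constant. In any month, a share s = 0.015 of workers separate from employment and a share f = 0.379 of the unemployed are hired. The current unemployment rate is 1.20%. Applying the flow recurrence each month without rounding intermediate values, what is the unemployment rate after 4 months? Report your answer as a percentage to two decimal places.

Unemployment rate after four months ≈ 3.46%.

With a fixed labor force, u_{t+1} = u_t + s·(1−u_t) − f·u_t = u_t·(1−s−f) + s.
Here 1−s−f = 0.606 and s = 0.015.
u_1 = 0.012000 × 0.606 + 0.015 = 0.022272.
u_2 = 0.022272 × 0.606 + 0.015 = 0.028497.
u_3 = 0.028497 × 0.606 + 0.015 = 0.032269.
u_4 = 0.032269 × 0.606 + 0.015 = 0.034555.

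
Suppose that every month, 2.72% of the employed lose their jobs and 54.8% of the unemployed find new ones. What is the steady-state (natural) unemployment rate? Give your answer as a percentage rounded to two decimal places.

At steady state the flows balance: s·E = f·U, so U/(E+U) = s/(s+f).
u* = 2.72 / (2.72 + 54.8) = 2.72 / 57.52 = 4.73%.

Steady-state unemployment rate ≈ 4.73%.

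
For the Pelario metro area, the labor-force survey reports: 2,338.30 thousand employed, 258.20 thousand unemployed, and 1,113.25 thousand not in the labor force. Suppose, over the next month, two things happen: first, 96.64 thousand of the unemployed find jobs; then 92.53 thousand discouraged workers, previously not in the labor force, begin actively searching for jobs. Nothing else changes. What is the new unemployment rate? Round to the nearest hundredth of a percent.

New unemployment rate ≈ 9.45%.

Initially, labor force = 2,338.30 + 258.20 = 2,596.50 thousand, so u = 258.20/2,596.50 = 9.94%.
After the first change, unemployed falls and employed rises by 96.64; labor force unchanged → E = 2,434.94, U = 161.56, labor force = 2,596.50 thousand.
After the second change, unemployed and labor force both rise by 92.53 → E = 2,434.94, U = 254.09, labor force = 2,689.03 thousand.
New unemployment rate = 254.09 / 2,689.03 = 9.45%.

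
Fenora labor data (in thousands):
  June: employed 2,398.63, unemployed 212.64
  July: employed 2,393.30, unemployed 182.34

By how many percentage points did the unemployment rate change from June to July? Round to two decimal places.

June: labor force = 2,398.63 + 212.64 = 2,611.27; u = 212.64/2,611.27 = 8.14%.
July: labor force = 2,393.30 + 182.34 = 2,575.64; u = 182.34/2,575.64 = 7.08%.
Change = 7.08% − 8.14% = −1.06 pp.

The unemployment rate changed by −1.06 percentage points.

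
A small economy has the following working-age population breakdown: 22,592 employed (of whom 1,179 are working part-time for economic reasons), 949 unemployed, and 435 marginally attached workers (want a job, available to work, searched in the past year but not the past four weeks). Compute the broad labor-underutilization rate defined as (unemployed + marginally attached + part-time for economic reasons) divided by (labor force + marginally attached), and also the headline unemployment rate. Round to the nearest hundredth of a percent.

Labor force = 22,592 + 949 = 23,541.
Numerator = 949 + 435 + 1,179 = 2,563.
Denominator = 23,541 + 435 = 23,976.
Broad rate = 2,563 / 23,976 = 10.69%.
Headline unemployment rate = 949 / 23,541 = 4.03%.

Broad underutilization rate ≈ 10.69%; headline unemployment rate ≈ 4.03%.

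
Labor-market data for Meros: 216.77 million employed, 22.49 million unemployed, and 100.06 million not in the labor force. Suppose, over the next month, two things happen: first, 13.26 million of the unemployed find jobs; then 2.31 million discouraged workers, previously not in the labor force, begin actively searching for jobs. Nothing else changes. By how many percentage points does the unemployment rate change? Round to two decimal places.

The unemployment rate changes by −4.62 percentage points.

Initially, labor force = 216.77 + 22.49 = 239.26 million, so u = 22.49/239.26 = 9.40%.
After the first change, unemployed falls and employed rises by 13.26; labor force unchanged → E = 230.03, U = 9.23, labor force = 239.26 million.
After the second change, unemployed and labor force both rise by 2.31 → E = 230.03, U = 11.54, labor force = 241.57 million.
New unemployment rate = 11.54 / 241.57 = 4.78%.
Change = 4.78% − 9.40% = −4.62 percentage points.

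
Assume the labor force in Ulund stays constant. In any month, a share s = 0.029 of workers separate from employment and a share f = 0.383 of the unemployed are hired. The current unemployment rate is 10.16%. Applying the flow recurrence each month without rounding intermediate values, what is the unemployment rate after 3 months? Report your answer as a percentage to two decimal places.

With a fixed labor force, u_{t+1} = u_t + s·(1−u_t) − f·u_t = u_t·(1−s−f) + s.
Here 1−s−f = 0.588 and s = 0.029.
u_1 = 0.101600 × 0.588 + 0.029 = 0.088741.
u_2 = 0.088741 × 0.588 + 0.029 = 0.081180.
u_3 = 0.081180 × 0.588 + 0.029 = 0.076734.

Unemployment rate after three months ≈ 7.67%.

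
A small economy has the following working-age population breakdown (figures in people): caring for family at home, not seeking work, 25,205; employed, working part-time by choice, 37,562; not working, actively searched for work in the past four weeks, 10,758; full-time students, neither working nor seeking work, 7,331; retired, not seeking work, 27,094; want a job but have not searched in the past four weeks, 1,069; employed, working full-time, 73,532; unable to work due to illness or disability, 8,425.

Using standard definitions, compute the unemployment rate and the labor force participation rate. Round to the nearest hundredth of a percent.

Unemployment rate ≈ 8.83%; labor force participation rate ≈ 63.80%.

Employed = 37,562 + 73,532 = 111,094.
Unemployed = 10,758.
Labor force = 111,094 + 10,758 = 121,852.
Not in labor force = 25,205 + 7,331 + 27,094 + 1,069 + 8,425 = 69,124 (those not working and not actively searching are outside the labor force — including those who want a job but have given up searching).
Civilian working-age population = 121,852 + 69,124 = 190,976.
Unemployment rate = 10,758 / 121,852 = 8.83%.
Labor force participation rate = 121,852 / 190,976 = 63.80%.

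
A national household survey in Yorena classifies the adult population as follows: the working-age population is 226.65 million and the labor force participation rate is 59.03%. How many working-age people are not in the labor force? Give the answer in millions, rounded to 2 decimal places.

Share not in the labor force = 1 − 0.5903 = 0.4097.
Not in labor force = 0.4097 × 226.65 ≈ 92.86 million.

About 92.86 million are not in the labor force.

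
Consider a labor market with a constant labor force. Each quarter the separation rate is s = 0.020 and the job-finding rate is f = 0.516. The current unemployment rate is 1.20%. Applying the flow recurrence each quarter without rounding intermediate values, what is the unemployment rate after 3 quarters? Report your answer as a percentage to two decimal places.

Unemployment rate after three quarters ≈ 3.48%.

With a fixed labor force, u_{t+1} = u_t + s·(1−u_t) − f·u_t = u_t·(1−s−f) + s.
Here 1−s−f = 0.464 and s = 0.020.
u_1 = 0.012000 × 0.464 + 0.020 = 0.025568.
u_2 = 0.025568 × 0.464 + 0.020 = 0.031864.
u_3 = 0.031864 × 0.464 + 0.020 = 0.034785.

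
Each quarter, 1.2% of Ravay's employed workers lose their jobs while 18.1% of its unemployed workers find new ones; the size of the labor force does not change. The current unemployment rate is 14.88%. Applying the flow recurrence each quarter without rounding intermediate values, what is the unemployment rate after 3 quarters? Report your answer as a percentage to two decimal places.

With a fixed labor force, u_{t+1} = u_t + s·(1−u_t) − f·u_t = u_t·(1−s−f) + s.
Here 1−s−f = 0.807 and s = 0.012.
u_1 = 0.148800 × 0.807 + 0.012 = 0.132082.
u_2 = 0.132082 × 0.807 + 0.012 = 0.118590.
u_3 = 0.118590 × 0.807 + 0.012 = 0.107702.

Unemployment rate after three quarters ≈ 10.77%.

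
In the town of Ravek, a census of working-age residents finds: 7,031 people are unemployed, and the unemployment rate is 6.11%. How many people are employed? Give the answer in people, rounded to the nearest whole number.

About 108,043 are employed.

Labor force = U / u = 7,031 / 0.0611 ≈ 115,074.
Employed = labor force − unemployed = 115,074 − 7,031 = 108,043.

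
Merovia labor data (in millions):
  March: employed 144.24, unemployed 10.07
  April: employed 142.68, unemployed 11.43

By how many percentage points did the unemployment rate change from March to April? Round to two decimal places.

The unemployment rate changed by +0.89 percentage points.

March: labor force = 144.24 + 10.07 = 154.31; u = 10.07/154.31 = 6.53%.
April: labor force = 142.68 + 11.43 = 154.11; u = 11.43/154.11 = 7.42%.
Change = 7.42% − 6.53% = +0.89 pp.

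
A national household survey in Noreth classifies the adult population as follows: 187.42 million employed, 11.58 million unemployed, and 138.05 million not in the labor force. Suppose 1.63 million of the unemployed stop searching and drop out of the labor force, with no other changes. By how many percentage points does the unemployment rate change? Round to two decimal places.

The unemployment rate changes by −0.78 percentage points.

Initially, labor force = 187.42 + 11.58 = 199.00 million, so u = 11.58/199.00 = 5.82%.
After the change, unemployed and labor force both fall by 1.63 → E = 187.42, U = 9.95, labor force = 197.37 million.
New unemployment rate = 9.95 / 197.37 = 5.04%.
Change = 5.04% − 5.82% = −0.78 percentage points.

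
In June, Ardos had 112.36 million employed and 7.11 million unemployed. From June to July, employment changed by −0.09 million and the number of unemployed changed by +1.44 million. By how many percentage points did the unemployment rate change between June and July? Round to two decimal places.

June: labor force = 112.36 + 7.11 = 119.47; u = 7.11/119.47 = 5.95%.
July: labor force = 112.27 + 8.55 = 120.82; u = 8.55/120.82 = 7.08%.
Change = 7.08% − 5.95% = +1.13 pp.

The unemployment rate changed by +1.13 percentage points.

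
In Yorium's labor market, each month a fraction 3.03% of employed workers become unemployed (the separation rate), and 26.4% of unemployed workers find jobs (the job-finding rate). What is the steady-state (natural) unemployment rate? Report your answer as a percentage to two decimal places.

At steady state the flows balance: s·E = f·U, so U/(E+U) = s/(s+f).
u* = 3.03 / (3.03 + 26.4) = 3.03 / 29.43 = 10.30%.

Steady-state unemployment rate ≈ 10.30%.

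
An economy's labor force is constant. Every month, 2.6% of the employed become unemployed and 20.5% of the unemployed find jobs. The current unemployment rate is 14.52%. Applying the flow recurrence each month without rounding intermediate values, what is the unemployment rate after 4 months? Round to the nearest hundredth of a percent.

Unemployment rate after four months ≈ 12.40%.

With a fixed labor force, u_{t+1} = u_t + s·(1−u_t) − f·u_t = u_t·(1−s−f) + s.
Here 1−s−f = 0.769 and s = 0.026.
u_1 = 0.145200 × 0.769 + 0.026 = 0.137659.
u_2 = 0.137659 × 0.769 + 0.026 = 0.131860.
u_3 = 0.131860 × 0.769 + 0.026 = 0.127400.
u_4 = 0.127400 × 0.769 + 0.026 = 0.123971.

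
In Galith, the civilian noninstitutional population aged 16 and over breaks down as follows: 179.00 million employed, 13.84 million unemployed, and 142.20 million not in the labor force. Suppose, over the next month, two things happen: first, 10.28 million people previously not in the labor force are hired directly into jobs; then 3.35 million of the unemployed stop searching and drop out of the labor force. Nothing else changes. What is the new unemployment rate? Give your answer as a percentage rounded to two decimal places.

Initially, labor force = 179.00 + 13.84 = 192.84 million, so u = 13.84/192.84 = 7.18%.
After the first change, employed and labor force both rise by 10.28; unemployed unchanged → E = 189.28, U = 13.84, labor force = 203.12 million.
After the second change, unemployed and labor force both fall by 3.35 → E = 189.28, U = 10.49, labor force = 199.77 million.
New unemployment rate = 10.49 / 199.77 = 5.25%.

New unemployment rate ≈ 5.25%.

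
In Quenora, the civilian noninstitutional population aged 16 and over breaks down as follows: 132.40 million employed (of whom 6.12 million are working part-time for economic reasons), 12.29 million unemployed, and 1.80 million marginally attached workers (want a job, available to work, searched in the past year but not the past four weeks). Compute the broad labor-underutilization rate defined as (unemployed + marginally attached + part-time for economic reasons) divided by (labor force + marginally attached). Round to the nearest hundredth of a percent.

Labor force = 132.40 + 12.29 = 144.69 million.
Numerator = 12.29 + 1.80 + 6.12 = 20.21 million.
Denominator = 144.69 + 1.80 = 146.49 million.
Broad rate = 20.21 / 146.49 = 13.80%.

Broad underutilization rate ≈ 13.80%.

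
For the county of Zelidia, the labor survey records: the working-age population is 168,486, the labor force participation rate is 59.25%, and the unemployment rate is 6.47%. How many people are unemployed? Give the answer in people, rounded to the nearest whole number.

About 6,459 are unemployed.

Labor force = 0.5925 × 168,486 = 99,828.
Unemployed = 0.0647 × 99,828 ≈ 6,459.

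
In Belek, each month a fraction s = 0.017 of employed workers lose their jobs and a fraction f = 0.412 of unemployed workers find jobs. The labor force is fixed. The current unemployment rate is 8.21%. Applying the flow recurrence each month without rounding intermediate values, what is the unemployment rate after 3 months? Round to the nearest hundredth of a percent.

Unemployment rate after three months ≈ 4.75%.

With a fixed labor force, u_{t+1} = u_t + s·(1−u_t) − f·u_t = u_t·(1−s−f) + s.
Here 1−s−f = 0.571 and s = 0.017.
u_1 = 0.082100 × 0.571 + 0.017 = 0.063879.
u_2 = 0.063879 × 0.571 + 0.017 = 0.053475.
u_3 = 0.053475 × 0.571 + 0.017 = 0.047534.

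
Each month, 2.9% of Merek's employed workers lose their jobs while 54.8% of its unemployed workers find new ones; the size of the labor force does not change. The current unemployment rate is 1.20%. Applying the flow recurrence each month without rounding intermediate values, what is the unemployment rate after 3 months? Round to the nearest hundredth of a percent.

Unemployment rate after three months ≈ 4.74%.

With a fixed labor force, u_{t+1} = u_t + s·(1−u_t) − f·u_t = u_t·(1−s−f) + s.
Here 1−s−f = 0.423 and s = 0.029.
u_1 = 0.012000 × 0.423 + 0.029 = 0.034076.
u_2 = 0.034076 × 0.423 + 0.029 = 0.043414.
u_3 = 0.043414 × 0.423 + 0.029 = 0.047364.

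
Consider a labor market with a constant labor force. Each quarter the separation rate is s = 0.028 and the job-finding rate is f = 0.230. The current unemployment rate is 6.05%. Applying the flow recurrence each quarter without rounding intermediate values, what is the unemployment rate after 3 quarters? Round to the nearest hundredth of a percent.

Unemployment rate after three quarters ≈ 8.89%.

With a fixed labor force, u_{t+1} = u_t + s·(1−u_t) − f·u_t = u_t·(1−s−f) + s.
Here 1−s−f = 0.742 and s = 0.028.
u_1 = 0.060500 × 0.742 + 0.028 = 0.072891.
u_2 = 0.072891 × 0.742 + 0.028 = 0.082085.
u_3 = 0.082085 × 0.742 + 0.028 = 0.088907.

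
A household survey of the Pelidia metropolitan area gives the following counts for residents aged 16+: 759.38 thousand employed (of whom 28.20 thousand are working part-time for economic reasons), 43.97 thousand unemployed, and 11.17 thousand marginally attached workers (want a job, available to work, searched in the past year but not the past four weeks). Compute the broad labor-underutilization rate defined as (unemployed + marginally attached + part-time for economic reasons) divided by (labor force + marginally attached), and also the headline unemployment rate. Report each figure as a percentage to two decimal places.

Labor force = 759.38 + 43.97 = 803.35 thousand.
Numerator = 43.97 + 11.17 + 28.20 = 83.34 thousand.
Denominator = 803.35 + 11.17 = 814.52 thousand.
Broad rate = 83.34 / 814.52 = 10.23%.
Headline unemployment rate = 43.97 / 803.35 = 5.47%.

Broad underutilization rate ≈ 10.23%; headline unemployment rate ≈ 5.47%.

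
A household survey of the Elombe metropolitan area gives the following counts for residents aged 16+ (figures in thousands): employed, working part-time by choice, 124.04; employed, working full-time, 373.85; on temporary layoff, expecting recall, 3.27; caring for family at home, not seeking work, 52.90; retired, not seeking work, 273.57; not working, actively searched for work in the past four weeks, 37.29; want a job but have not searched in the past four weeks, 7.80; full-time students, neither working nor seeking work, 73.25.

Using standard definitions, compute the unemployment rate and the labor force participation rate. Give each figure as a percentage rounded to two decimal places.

Employed = 124.04 + 373.85 = 497.89 thousand.
Unemployed = 3.27 + 37.29 = 40.56 thousand (jobless and actively searching, or on temporary layoff).
Labor force = 497.89 + 40.56 = 538.45 thousand.
Not in labor force = 52.90 + 273.57 + 7.80 + 73.25 = 407.52 thousand (those not working and not actively searching are outside the labor force — including those who want a job but have given up searching).
Civilian working-age population = 538.45 + 407.52 = 945.97 thousand.
Unemployment rate = 40.56 / 538.45 = 7.53%.
Labor force participation rate = 538.45 / 945.97 = 56.92%.

Unemployment rate ≈ 7.53%; labor force participation rate ≈ 56.92%.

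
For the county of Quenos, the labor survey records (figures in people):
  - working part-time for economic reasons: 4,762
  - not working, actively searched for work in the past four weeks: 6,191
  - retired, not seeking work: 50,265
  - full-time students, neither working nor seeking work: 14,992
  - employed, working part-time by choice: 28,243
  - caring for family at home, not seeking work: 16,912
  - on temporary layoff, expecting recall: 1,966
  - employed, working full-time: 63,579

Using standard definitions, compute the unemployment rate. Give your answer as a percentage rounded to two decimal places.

Unemployment rate ≈ 7.79%.

Employed = 4,762 + 28,243 + 63,579 = 96,584 (anyone who worked, including part-time for economic reasons, counts as employed).
Unemployed = 6,191 + 1,966 = 8,157 (jobless and actively searching, or on temporary layoff).
Labor force = 96,584 + 8,157 = 104,741.
Unemployment rate = 8,157 / 104,741 = 7.79%.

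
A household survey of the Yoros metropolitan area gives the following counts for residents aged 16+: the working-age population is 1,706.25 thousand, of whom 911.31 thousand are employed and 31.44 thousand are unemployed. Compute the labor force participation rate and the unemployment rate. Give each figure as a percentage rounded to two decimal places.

Labor force = employed + unemployed = 911.31 + 31.44 = 942.75 thousand.
Unemployment rate = 31.44 / 942.75 = 3.33%.
Labor force participation rate = 942.75 / 1,706.25 = 55.25%.

Labor force participation rate ≈ 55.25%; unemployment rate ≈ 3.33%.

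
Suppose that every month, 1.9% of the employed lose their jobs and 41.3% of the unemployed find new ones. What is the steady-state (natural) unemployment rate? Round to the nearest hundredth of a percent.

Steady-state unemployment rate ≈ 4.40%.

At steady state the flows balance: s·E = f·U, so U/(E+U) = s/(s+f).
u* = 1.9 / (1.9 + 41.3) = 1.9 / 43.20 = 4.40%.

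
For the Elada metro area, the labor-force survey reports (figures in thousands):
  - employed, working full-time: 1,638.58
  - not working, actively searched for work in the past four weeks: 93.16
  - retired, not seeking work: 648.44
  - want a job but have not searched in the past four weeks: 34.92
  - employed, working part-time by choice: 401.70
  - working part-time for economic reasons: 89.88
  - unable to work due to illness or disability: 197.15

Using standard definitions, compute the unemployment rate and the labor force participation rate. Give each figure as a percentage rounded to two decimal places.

Employed = 1,638.58 + 401.70 + 89.88 = 2,130.16 thousand (anyone who worked, including part-time for economic reasons, counts as employed).
Unemployed = 93.16 thousand.
Labor force = 2,130.16 + 93.16 = 2,223.32 thousand.
Not in labor force = 648.44 + 34.92 + 197.15 = 880.51 thousand (those not working and not actively searching are outside the labor force — including those who want a job but have given up searching).
Civilian working-age population = 2,223.32 + 880.51 = 3,103.83 thousand.
Unemployment rate = 93.16 / 2,223.32 = 4.19%.
Labor force participation rate = 2,223.32 / 3,103.83 = 71.63%.

Unemployment rate ≈ 4.19%; labor force participation rate ≈ 71.63%.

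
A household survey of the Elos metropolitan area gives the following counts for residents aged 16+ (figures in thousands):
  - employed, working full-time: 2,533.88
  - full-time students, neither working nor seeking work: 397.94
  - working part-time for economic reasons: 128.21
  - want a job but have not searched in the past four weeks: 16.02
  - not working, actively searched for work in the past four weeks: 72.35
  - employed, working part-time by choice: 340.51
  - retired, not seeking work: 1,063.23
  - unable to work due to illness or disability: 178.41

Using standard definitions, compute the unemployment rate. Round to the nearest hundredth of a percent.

Unemployment rate ≈ 2.35%.

Employed = 2,533.88 + 128.21 + 340.51 = 3,002.60 thousand (anyone who worked, including part-time for economic reasons, counts as employed).
Unemployed = 72.35 thousand.
Labor force = 3,002.60 + 72.35 = 3,074.95 thousand.
Unemployment rate = 72.35 / 3,074.95 = 2.35%.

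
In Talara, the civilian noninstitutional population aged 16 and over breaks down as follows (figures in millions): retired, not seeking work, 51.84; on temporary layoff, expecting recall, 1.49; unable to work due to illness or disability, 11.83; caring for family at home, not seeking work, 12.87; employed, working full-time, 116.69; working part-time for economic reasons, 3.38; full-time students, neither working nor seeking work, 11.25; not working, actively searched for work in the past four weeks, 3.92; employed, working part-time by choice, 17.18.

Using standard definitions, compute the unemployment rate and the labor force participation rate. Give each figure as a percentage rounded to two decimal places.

Employed = 116.69 + 3.38 + 17.18 = 137.25 million (anyone who worked, including part-time for economic reasons, counts as employed).
Unemployed = 1.49 + 3.92 = 5.41 million (jobless and actively searching, or on temporary layoff).
Labor force = 137.25 + 5.41 = 142.66 million.
Not in labor force = 51.84 + 11.83 + 12.87 + 11.25 = 87.79 million (those not working and not actively searching are outside the labor force).
Civilian working-age population = 142.66 + 87.79 = 230.45 million.
Unemployment rate = 5.41 / 142.66 = 3.79%.
Labor force participation rate = 142.66 / 230.45 = 61.90%.

Unemployment rate ≈ 3.79%; labor force participation rate ≈ 61.90%.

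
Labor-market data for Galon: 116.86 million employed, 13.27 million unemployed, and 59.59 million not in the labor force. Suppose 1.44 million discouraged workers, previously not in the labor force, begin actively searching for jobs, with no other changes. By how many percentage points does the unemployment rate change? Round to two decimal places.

The unemployment rate changes by +0.98 percentage points.

Initially, labor force = 116.86 + 13.27 = 130.13 million, so u = 13.27/130.13 = 10.20%.
After the change, unemployed and labor force both rise by 1.44 → E = 116.86, U = 14.71, labor force = 131.57 million.
New unemployment rate = 14.71 / 131.57 = 11.18%.
Change = 11.18% − 10.20% = +0.98 percentage points.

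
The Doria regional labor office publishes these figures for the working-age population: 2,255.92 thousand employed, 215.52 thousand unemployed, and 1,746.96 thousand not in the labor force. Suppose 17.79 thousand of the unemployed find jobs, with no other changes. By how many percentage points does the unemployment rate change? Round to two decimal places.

The unemployment rate changes by −0.72 percentage points.

Initially, labor force = 2,255.92 + 215.52 = 2,471.44 thousand, so u = 215.52/2,471.44 = 8.72%.
After the change, unemployed falls and employed rises by 17.79; labor force unchanged → E = 2,273.71, U = 197.73, labor force = 2,471.44 thousand.
New unemployment rate = 197.73 / 2,471.44 = 8.00%.
Change = 8.00% − 8.72% = −0.72 percentage points.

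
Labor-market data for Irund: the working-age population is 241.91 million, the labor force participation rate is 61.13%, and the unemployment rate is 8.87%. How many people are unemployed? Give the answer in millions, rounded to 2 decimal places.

Labor force = 0.6113 × 241.91 = 147.88 million.
Unemployed = 0.0887 × 147.88 ≈ 13.12 million.

About 13.12 million are unemployed.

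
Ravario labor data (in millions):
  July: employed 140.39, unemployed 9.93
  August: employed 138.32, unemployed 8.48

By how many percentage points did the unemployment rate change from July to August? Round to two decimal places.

July: labor force = 140.39 + 9.93 = 150.32; u = 9.93/150.32 = 6.61%.
August: labor force = 138.32 + 8.48 = 146.80; u = 8.48/146.80 = 5.78%.
Change = 5.78% − 6.61% = −0.83 pp.

The unemployment rate changed by −0.83 percentage points.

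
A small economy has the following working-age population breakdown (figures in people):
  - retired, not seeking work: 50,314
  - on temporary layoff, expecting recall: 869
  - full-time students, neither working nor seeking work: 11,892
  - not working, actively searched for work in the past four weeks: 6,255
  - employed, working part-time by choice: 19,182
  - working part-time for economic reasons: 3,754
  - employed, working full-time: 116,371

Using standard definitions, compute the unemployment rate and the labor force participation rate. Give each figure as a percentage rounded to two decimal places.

Unemployment rate ≈ 4.87%; labor force participation rate ≈ 70.18%.

Employed = 19,182 + 3,754 + 116,371 = 139,307 (anyone who worked, including part-time for economic reasons, counts as employed).
Unemployed = 869 + 6,255 = 7,124 (jobless and actively searching, or on temporary layoff).
Labor force = 139,307 + 7,124 = 146,431.
Not in labor force = 50,314 + 11,892 = 62,206 (those not working and not actively searching are outside the labor force).
Civilian working-age population = 146,431 + 62,206 = 208,637.
Unemployment rate = 7,124 / 146,431 = 4.87%.
Labor force participation rate = 146,431 / 208,637 = 70.18%.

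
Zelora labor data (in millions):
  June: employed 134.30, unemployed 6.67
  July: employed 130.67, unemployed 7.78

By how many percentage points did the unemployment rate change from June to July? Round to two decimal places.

The unemployment rate changed by +0.89 percentage points.

June: labor force = 134.30 + 6.67 = 140.97; u = 6.67/140.97 = 4.73%.
July: labor force = 130.67 + 7.78 = 138.45; u = 7.78/138.45 = 5.62%.
Change = 5.62% − 4.73% = +0.89 pp.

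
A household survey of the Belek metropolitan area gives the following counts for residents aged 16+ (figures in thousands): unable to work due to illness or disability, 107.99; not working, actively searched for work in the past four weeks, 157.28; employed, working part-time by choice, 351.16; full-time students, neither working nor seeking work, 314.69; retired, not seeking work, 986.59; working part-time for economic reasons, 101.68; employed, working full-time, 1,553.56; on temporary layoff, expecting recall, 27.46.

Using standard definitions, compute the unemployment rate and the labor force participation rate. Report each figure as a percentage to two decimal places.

Unemployment rate ≈ 8.43%; labor force participation rate ≈ 60.86%.

Employed = 351.16 + 101.68 + 1,553.56 = 2,006.40 thousand (anyone who worked, including part-time for economic reasons, counts as employed).
Unemployed = 157.28 + 27.46 = 184.74 thousand (jobless and actively searching, or on temporary layoff).
Labor force = 2,006.40 + 184.74 = 2,191.14 thousand.
Not in labor force = 107.99 + 314.69 + 986.59 = 1,409.27 thousand (those not working and not actively searching are outside the labor force).
Civilian working-age population = 2,191.14 + 1,409.27 = 3,600.41 thousand.
Unemployment rate = 184.74 / 2,191.14 = 8.43%.
Labor force participation rate = 2,191.14 / 3,600.41 = 60.86%.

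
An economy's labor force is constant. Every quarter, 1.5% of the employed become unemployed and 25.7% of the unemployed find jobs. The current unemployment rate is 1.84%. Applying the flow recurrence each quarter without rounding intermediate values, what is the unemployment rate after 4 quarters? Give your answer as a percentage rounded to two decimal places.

With a fixed labor force, u_{t+1} = u_t + s·(1−u_t) − f·u_t = u_t·(1−s−f) + s.
Here 1−s−f = 0.728 and s = 0.015.
u_1 = 0.018400 × 0.728 + 0.015 = 0.028395.
u_2 = 0.028395 × 0.728 + 0.015 = 0.035672.
u_3 = 0.035672 × 0.728 + 0.015 = 0.040969.
u_4 = 0.040969 × 0.728 + 0.015 = 0.044825.

Unemployment rate after four quarters ≈ 4.48%.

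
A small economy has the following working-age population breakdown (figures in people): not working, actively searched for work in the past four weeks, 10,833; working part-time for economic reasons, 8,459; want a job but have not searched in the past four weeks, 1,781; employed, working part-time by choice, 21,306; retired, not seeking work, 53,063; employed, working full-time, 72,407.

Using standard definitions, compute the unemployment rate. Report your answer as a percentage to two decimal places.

Unemployment rate ≈ 9.59%.

Employed = 8,459 + 21,306 + 72,407 = 102,172 (anyone who worked, including part-time for economic reasons, counts as employed).
Unemployed = 10,833.
Labor force = 102,172 + 10,833 = 113,005.
Unemployment rate = 10,833 / 113,005 = 9.59%.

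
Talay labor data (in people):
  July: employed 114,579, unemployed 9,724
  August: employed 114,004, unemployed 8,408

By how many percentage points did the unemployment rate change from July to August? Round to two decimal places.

The unemployment rate changed by −0.95 percentage points.

July: labor force = 114,579 + 9,724 = 124,303; u = 9,724/124,303 = 7.82%.
August: labor force = 114,004 + 8,408 = 122,412; u = 8,408/122,412 = 6.87%.
Change = 6.87% − 7.82% = −0.95 pp.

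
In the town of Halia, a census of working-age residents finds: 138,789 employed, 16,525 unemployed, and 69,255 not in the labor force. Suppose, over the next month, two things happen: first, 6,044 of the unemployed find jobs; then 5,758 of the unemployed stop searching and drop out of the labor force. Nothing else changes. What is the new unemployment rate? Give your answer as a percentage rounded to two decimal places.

New unemployment rate ≈ 3.16%.

Initially, labor force = 138,789 + 16,525 = 155,314, so u = 16,525/155,314 = 10.64%.
After the first change, unemployed falls and employed rises by 6,044; labor force unchanged → E = 144,833, U = 10,481, labor force = 155,314.
After the second change, unemployed and labor force both fall by 5,758 → E = 144,833, U = 4,723, labor force = 149,556.
New unemployment rate = 4,723 / 149,556 = 3.16%.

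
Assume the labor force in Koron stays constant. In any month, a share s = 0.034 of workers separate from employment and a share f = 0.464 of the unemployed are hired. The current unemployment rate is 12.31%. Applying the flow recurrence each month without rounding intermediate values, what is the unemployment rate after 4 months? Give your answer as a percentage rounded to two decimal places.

With a fixed labor force, u_{t+1} = u_t + s·(1−u_t) − f·u_t = u_t·(1−s−f) + s.
Here 1−s−f = 0.502 and s = 0.034.
u_1 = 0.123100 × 0.502 + 0.034 = 0.095796.
u_2 = 0.095796 × 0.502 + 0.034 = 0.082090.
u_3 = 0.082090 × 0.502 + 0.034 = 0.075209.
u_4 = 0.075209 × 0.502 + 0.034 = 0.071755.

Unemployment rate after four months ≈ 7.18%.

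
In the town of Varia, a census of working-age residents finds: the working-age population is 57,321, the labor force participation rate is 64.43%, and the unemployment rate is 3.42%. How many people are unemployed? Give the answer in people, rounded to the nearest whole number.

About 1,263 are unemployed.

Labor force = 0.6443 × 57,321 = 36,932.
Unemployed = 0.0342 × 36,932 ≈ 1,263.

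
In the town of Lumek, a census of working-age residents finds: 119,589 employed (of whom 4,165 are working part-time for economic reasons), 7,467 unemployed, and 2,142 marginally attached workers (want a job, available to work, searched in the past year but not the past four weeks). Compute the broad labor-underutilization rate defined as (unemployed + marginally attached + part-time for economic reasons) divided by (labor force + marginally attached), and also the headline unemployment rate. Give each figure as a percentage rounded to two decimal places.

Broad underutilization rate ≈ 10.66%; headline unemployment rate ≈ 5.88%.

Labor force = 119,589 + 7,467 = 127,056.
Numerator = 7,467 + 2,142 + 4,165 = 13,774.
Denominator = 127,056 + 2,142 = 129,198.
Broad rate = 13,774 / 129,198 = 10.66%.
Headline unemployment rate = 7,467 / 127,056 = 5.88%.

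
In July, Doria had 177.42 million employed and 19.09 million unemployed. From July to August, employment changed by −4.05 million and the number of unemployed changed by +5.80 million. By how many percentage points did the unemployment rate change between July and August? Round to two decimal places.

The unemployment rate changed by +2.84 percentage points.

July: labor force = 177.42 + 19.09 = 196.51; u = 19.09/196.51 = 9.71%.
August: labor force = 173.37 + 24.89 = 198.26; u = 24.89/198.26 = 12.55%.
Change = 12.55% − 9.71% = +2.84 pp.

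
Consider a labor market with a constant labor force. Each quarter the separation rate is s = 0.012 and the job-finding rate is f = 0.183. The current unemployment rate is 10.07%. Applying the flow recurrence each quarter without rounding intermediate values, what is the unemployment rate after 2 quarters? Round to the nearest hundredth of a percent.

Unemployment rate after two quarters ≈ 8.69%.

With a fixed labor force, u_{t+1} = u_t + s·(1−u_t) − f·u_t = u_t·(1−s−f) + s.
Here 1−s−f = 0.805 and s = 0.012.
u_1 = 0.100700 × 0.805 + 0.012 = 0.093063.
u_2 = 0.093063 × 0.805 + 0.012 = 0.086916.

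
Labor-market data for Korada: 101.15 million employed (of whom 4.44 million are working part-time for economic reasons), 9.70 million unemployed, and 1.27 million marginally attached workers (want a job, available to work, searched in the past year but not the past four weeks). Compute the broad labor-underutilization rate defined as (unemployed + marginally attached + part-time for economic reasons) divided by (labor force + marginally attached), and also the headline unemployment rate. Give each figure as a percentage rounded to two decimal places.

Broad underutilization rate ≈ 13.74%; headline unemployment rate ≈ 8.75%.

Labor force = 101.15 + 9.70 = 110.85 million.
Numerator = 9.70 + 1.27 + 4.44 = 15.41 million.
Denominator = 110.85 + 1.27 = 112.12 million.
Broad rate = 15.41 / 112.12 = 13.74%.
Headline unemployment rate = 9.70 / 110.85 = 8.75%.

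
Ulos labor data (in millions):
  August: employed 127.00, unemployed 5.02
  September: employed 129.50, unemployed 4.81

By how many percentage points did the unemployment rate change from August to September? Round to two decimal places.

The unemployment rate changed by −0.22 percentage points.

August: labor force = 127.00 + 5.02 = 132.02; u = 5.02/132.02 = 3.80%.
September: labor force = 129.50 + 4.81 = 134.31; u = 4.81/134.31 = 3.58%.
Change = 3.58% − 3.80% = −0.22 pp.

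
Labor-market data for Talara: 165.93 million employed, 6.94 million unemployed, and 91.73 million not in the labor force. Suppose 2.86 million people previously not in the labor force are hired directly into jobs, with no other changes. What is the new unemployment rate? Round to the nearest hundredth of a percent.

Initially, labor force = 165.93 + 6.94 = 172.87 million, so u = 6.94/172.87 = 4.01%.
After the change, employed and labor force both rise by 2.86; unemployed unchanged → E = 168.79, U = 6.94, labor force = 175.73 million.
New unemployment rate = 6.94 / 175.73 = 3.95%.

New unemployment rate ≈ 3.95%.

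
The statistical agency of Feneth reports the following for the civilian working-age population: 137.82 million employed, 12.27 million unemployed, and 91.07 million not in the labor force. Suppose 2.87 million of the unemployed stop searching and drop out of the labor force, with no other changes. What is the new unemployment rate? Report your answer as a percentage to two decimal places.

Initially, labor force = 137.82 + 12.27 = 150.09 million, so u = 12.27/150.09 = 8.18%.
After the change, unemployed and labor force both fall by 2.87 → E = 137.82, U = 9.40, labor force = 147.22 million.
New unemployment rate = 9.40 / 147.22 = 6.39%.

New unemployment rate ≈ 6.39%.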